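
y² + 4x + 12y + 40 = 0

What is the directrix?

Only y is squared. Complete the square in y: (y + 6)² = -4(x + 1).
Vertex (-1, -6); 4p = -4 so p = -1. Opens left.
Directrix is the vertical line x = h − p = -1 − (-1) = 0.

x = 0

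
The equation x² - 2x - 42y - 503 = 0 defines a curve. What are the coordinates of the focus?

(1, -3/2)

Only x is squared. Complete the square in x: (x - 1)² = 42(y + 12).
Vertex (1, -12); 4p = 42 so p = 21/2. Opens up.
Focus is p units from the vertex along the axis: (h, k + p).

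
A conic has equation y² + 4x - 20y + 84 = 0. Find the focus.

Only y is squared. Complete the square in y: (y - 10)² = -4(x - 4).
Vertex (4, 10); 4p = -4 so p = -1. Opens left.
Focus is p units from the vertex along the axis: (h + p, k).

(3, 10)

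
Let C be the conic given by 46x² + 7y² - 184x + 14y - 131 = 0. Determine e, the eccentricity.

Collect terms: 46(x² - 4x) + 7(y² + 2y) = 131
Completing the square gives 46(x - 2)² + 7(y + 1)² = 131 + 184 + 7 = 322.
Divide by 322: (x - 2)²/7 + (y + 1)²/46 = 1
Ellipse, center (2, -1), major axis vertical; a² = 46, b² = 7.
c² = a² - b² = 39, so c = √39.
e = c/a = √39/√46 = √1794/46.

e = √1794/46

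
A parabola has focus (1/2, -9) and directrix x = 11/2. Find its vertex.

(3, -9)

The vertex is the midpoint between the focus and the directrix along the axis of symmetry.
Axis is horizontal (directrix is vertical). Vertex x-coordinate = (1/2 + 11/2)/2 = 3; y-coordinate = -9.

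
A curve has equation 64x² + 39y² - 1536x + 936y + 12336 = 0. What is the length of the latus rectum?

Rearranging, 64(x² - 24x) + 39(y² + 24y) = -12336.
64(x - 12)² + 39(y + 12)² = -12336 + 9216 + 5616 = 2496
Divide by 2496: (x - 12)²/39 + (y + 12)²/64 = 1
Ellipse, center (12, -12), major axis vertical; a² = 64, b² = 39.
Latus rectum length = 2b²/a = 2·39/8 = 39/4.

39/4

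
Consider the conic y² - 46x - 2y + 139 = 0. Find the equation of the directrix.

x = -17/2

Only y is squared. Complete the square in y: (y - 1)² = 46(x - 3).
Vertex (3, 1); 4p = 46 so p = 23/2. Opens right.
Directrix is the vertical line x = h − p = 3 − (23/2) = -17/2.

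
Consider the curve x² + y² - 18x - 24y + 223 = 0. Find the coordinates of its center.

(x² - 18x) + (y² - 24y) = -223
Completing the square gives (x - 9)² + (y - 12)² = -223 + 81 + 144 = 2.
So (x - 9)² + (y - 12)² = 2.
Circle centered at (9, 12) with r² = 2.

(9, 12)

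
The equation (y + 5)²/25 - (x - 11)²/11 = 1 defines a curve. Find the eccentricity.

Center (11, -5). The positive term is the y-term, so the transverse axis is vertical; a² = 25, b² = 11.
c² = a² + b² = 36, so c = 6.
e = c/a = 6/5.

e = 6/5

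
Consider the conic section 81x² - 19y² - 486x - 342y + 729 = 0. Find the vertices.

(3, -18) and (3, 0)

Group the x- and y-terms: 81(x² - 6x) -19(y² + 18y) = -729
81(x - 3)² -19(y + 9)² = -729 + 729 - 1539 = -1539
Dividing both sides by -1539: (y + 9)²/81 - (x - 3)²/19 = 1
Hyperbola, center (3, -9), transverse axis vertical; a² = 81, b² = 19.
a = 9. Vertices at (h, k ± a).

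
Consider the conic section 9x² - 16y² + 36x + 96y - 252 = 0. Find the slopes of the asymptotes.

3/4 and -3/4

9(x² + 4x) -16(y² - 6y) = 252
Complete the square: 9(x + 2)² -16(y - 3)² = 252 + 36 - 144 = 144
Divide through by 144 to get (x + 2)²/16 - (y - 3)²/9 = 1.
Hyperbola, center (-2, 3), transverse axis horizontal; a² = 16, b² = 9.
For a horizontal hyperbola the asymptotes have slope ±b/a.
Here that is ±3/4.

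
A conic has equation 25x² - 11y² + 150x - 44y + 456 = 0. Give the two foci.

(-3, -8) and (-3, 4)

Group the x- and y-terms: 25(x² + 6x) -11(y² + 4y) = -456
Complete the square: 25(x + 3)² -11(y + 2)² = -456 + 225 - 44 = -275
Divide through by -275 to get (y + 2)²/25 - (x + 3)²/11 = 1.
Hyperbola, center (-3, -2), transverse axis vertical; a² = 25, b² = 11.
c² = a² + b² = 25 + 11 = 36, so c = 6.
Foci lie on the vertical axis through the center: (h, k ± c).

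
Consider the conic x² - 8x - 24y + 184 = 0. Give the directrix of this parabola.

Only x is squared. Complete the square in x: (x - 4)² = 24(y - 7).
Vertex (4, 7); 4p = 24 so p = 6. Opens up.
Directrix is the horizontal line y = k − p = 7 − (6) = 1.

y = 1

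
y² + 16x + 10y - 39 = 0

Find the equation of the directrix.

x = 8

Only y is squared. Complete the square in y: (y + 5)² = -16(x - 4).
Vertex (4, -5); 4p = -16 so p = -4. Opens left.
Directrix is the vertical line x = h − p = 4 − (-4) = 8.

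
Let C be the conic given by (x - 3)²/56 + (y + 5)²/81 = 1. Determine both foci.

(3, -10) and (3, 0)

Center (3, -5). The larger denominator 81 sits under the y-term, so the major axis is vertical; a² = 81, b² = 56.
c² = a² - b² = 81 - 56 = 25, so c = 5.
Foci lie on the vertical axis through the center: (h, k ± c).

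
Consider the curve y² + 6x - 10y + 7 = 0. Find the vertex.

(3, 5)

Only y is squared. Complete the square in y: (y - 5)² = -6(x - 3).
Vertex (3, 5); 4p = -6 so p = -3/2. Opens left.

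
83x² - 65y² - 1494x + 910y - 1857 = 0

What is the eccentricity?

Group: 83(x² - 18x) -65(y² - 14y) = 1857
Complete the square in x and y: 83(x - 9)² -65(y - 7)² = 1857 + 6723 - 3185 = 5395
Divide by 5395: (x - 9)²/65 - (y - 7)²/83 = 1
Hyperbola, center (9, 7), transverse axis horizontal; a² = 65, b² = 83.
c² = a² + b² = 148, so c = 2√37.
e = c/a = 2√37/√65 = 2√2405/65.

e = 2√2405/65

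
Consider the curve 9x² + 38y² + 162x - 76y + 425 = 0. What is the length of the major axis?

2√38

Group: 9(x² + 18x) + 38(y² - 2y) = -425
9(x + 9)² + 38(y - 1)² = -425 + 729 + 38 = 342
Divide through by 342 to get (x + 9)²/38 + (y - 1)²/9 = 1.
Ellipse, center (-9, 1), major axis horizontal; a² = 38, b² = 9.
a² = 38 so a = √38; the major axis has length 2a = 2√38.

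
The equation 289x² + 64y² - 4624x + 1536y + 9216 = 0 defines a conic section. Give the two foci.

(8, -27) and (8, 3)

289(x² - 16x) + 64(y² + 24y) = -9216
289(x - 8)² + 64(y + 12)² = -9216 + 18496 + 9216 = 18496
Divide by 18496: (x - 8)²/64 + (y + 12)²/289 = 1
Ellipse, center (8, -12), major axis vertical; a² = 289, b² = 64.
c² = a² - b² = 289 - 64 = 225, so c = 15.
Foci lie on the vertical axis through the center: (h, k ± c).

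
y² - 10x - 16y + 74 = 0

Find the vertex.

(1, 8)

Only y is squared. Complete the square in y: (y - 8)² = 10(x - 1).
Vertex (1, 8); 4p = 10 so p = 5/2. Opens right.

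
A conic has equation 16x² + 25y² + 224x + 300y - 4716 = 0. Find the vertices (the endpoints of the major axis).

(-27, -6) and (13, -6)

Group the x- and y-terms: 16(x² + 14x) + 25(y² + 12y) = 4716
16(x + 7)² + 25(y + 6)² = 4716 + 784 + 900 = 6400
Divide through by 6400 to get (x + 7)²/400 + (y + 6)²/256 = 1.
Ellipse, center (-7, -6), major axis horizontal; a² = 400, b² = 256.
a = 20. Vertices at (h ± a, k).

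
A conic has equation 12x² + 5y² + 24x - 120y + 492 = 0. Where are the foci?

(-1, 12 - 2√7) and (-1, 12 + 2√7)

Rearranging, 12(x² + 2x) + 5(y² - 24y) = -492.
Complete the square: 12(x + 1)² + 5(y - 12)² = -492 + 12 + 720 = 240
Dividing both sides by 240: (x + 1)²/20 + (y - 12)²/48 = 1
Ellipse, center (-1, 12), major axis vertical; a² = 48, b² = 20.
c² = a² - b² = 48 - 20 = 28, so c = 2√7.
Foci lie on the vertical axis through the center: (h, k ± c).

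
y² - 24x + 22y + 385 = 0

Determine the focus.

Only y is squared. Complete the square in y: (y + 11)² = 24(x - 11).
Vertex (11, -11); 4p = 24 so p = 6. Opens right.
Focus is p units from the vertex along the axis: (h + p, k).

(17, -11)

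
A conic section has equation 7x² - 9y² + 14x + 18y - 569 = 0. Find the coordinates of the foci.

Collect terms: 7(x² + 2x) -9(y² - 2y) = 569
Complete the square in x and y: 7(x + 1)² -9(y - 1)² = 569 + 7 - 9 = 567
Dividing both sides by 567: (x + 1)²/81 - (y - 1)²/63 = 1
Hyperbola, center (-1, 1), transverse axis horizontal; a² = 81, b² = 63.
c² = a² + b² = 81 + 63 = 144, so c = 12.
Foci lie on the horizontal axis through the center: (h ± c, k).

(-13, 1) and (11, 1)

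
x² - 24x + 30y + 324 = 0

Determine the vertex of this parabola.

Only x is squared. Complete the square in x: (x - 12)² = -30(y + 6).
Vertex (12, -6); 4p = -30 so p = -15/2. Opens down.

(12, -6)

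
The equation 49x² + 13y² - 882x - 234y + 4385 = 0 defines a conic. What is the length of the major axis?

14

Group: 49(x² - 18x) + 13(y² - 18y) = -4385
49(x - 9)² + 13(y - 9)² = -4385 + 3969 + 1053 = 637
Divide through by 637 to get (x - 9)²/13 + (y - 9)²/49 = 1.
Ellipse, center (9, 9), major axis vertical; a² = 49, b² = 13.
a² = 49 so a = 7; the major axis has length 2a = 14.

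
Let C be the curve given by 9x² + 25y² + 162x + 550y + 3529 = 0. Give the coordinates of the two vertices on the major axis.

Rearranging, 9(x² + 18x) + 25(y² + 22y) = -3529.
Complete the square: 9(x + 9)² + 25(y + 11)² = -3529 + 729 + 3025 = 225
Divide through by 225 to get (x + 9)²/25 + (y + 11)²/9 = 1.
Ellipse, center (-9, -11), major axis horizontal; a² = 25, b² = 9.
a = 5. Vertices at (h ± a, k).

(-14, -11) and (-4, -11)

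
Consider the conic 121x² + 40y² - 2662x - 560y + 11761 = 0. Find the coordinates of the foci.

(11, -2) and (11, 16)

Collect terms: 121(x² - 22x) + 40(y² - 14y) = -11761
Complete the square: 121(x - 11)² + 40(y - 7)² = -11761 + 14641 + 1960 = 4840
Divide by 4840: (x - 11)²/40 + (y - 7)²/121 = 1
Ellipse, center (11, 7), major axis vertical; a² = 121, b² = 40.
c² = a² - b² = 121 - 40 = 81, so c = 9.
Foci lie on the vertical axis through the center: (h, k ± c).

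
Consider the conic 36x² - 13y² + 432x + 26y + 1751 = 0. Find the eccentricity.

e = 7/6

Group the x- and y-terms: 36(x² + 12x) -13(y² - 2y) = -1751
Complete the square: 36(x + 6)² -13(y - 1)² = -1751 + 1296 - 13 = -468
Dividing both sides by -468: (y - 1)²/36 - (x + 6)²/13 = 1
Hyperbola, center (-6, 1), transverse axis vertical; a² = 36, b² = 13.
c² = a² + b² = 49, so c = 7.
e = c/a = 7/6.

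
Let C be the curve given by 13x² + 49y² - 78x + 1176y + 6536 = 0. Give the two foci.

(-3, -12) and (9, -12)

Rearranging, 13(x² - 6x) + 49(y² + 24y) = -6536.
Complete the square: 13(x - 3)² + 49(y + 12)² = -6536 + 117 + 7056 = 637
Dividing both sides by 637: (x - 3)²/49 + (y + 12)²/13 = 1
Ellipse, center (3, -12), major axis horizontal; a² = 49, b² = 13.
c² = a² - b² = 49 - 13 = 36, so c = 6.
Foci lie on the horizontal axis through the center: (h ± c, k).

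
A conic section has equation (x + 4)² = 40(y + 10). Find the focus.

Vertex (-4, -10); 4p = 40 so p = 10. Opens up.
Focus is p units from the vertex along the axis: (h, k + p).

(-4, 0)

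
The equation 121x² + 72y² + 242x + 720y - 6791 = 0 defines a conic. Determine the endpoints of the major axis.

Group: 121(x² + 2x) + 72(y² + 10y) = 6791
Completing the square gives 121(x + 1)² + 72(y + 5)² = 6791 + 121 + 1800 = 8712.
Divide through by 8712 to get (x + 1)²/72 + (y + 5)²/121 = 1.
Ellipse, center (-1, -5), major axis vertical; a² = 121, b² = 72.
a = 11. Vertices at (h, k ± a).

(-1, -16) and (-1, 6)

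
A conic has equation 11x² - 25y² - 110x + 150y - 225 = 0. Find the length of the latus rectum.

Rearranging, 11(x² - 10x) -25(y² - 6y) = 225.
Completing the square gives 11(x - 5)² -25(y - 3)² = 225 + 275 - 225 = 275.
Dividing both sides by 275: (x - 5)²/25 - (y - 3)²/11 = 1
Hyperbola, center (5, 3), transverse axis horizontal; a² = 25, b² = 11.
Latus rectum length = 2b²/a = 2·11/5 = 22/5.

22/5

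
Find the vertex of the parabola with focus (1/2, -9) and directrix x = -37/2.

The vertex is the midpoint between the focus and the directrix along the axis of symmetry.
Axis is horizontal (directrix is vertical). Vertex x-coordinate = (1/2 + (-37/2))/2 = -9; y-coordinate = -9.

(-9, -9)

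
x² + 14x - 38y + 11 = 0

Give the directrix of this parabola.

y = -21/2

Only x is squared. Complete the square in x: (x + 7)² = 38(y + 1).
Vertex (-7, -1); 4p = 38 so p = 19/2. Opens up.
Directrix is the horizontal line y = k − p = -1 − (19/2) = -21/2.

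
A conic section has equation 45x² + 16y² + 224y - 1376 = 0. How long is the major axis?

6√15

45x² + 16(y² + 14y) = 1376
Complete the square in x and y: 45x² + 16(y + 7)² = 1376 + 0 + 784 = 2160
Dividing both sides by 2160: x²/48 + (y + 7)²/135 = 1
Ellipse, center (0, -7), major axis vertical; a² = 135, b² = 48.
a² = 135 so a = 3√15; the major axis has length 2a = 6√15.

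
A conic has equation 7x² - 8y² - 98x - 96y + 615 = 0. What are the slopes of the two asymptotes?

√14/4 and -√14/4

Group the x- and y-terms: 7(x² - 14x) -8(y² + 12y) = -615
Completing the square gives 7(x - 7)² -8(y + 6)² = -615 + 343 - 288 = -560.
Divide through by -560 to get (y + 6)²/70 - (x - 7)²/80 = 1.
Hyperbola, center (7, -6), transverse axis vertical; a² = 70, b² = 80.
For a vertical hyperbola the asymptotes have slope ±a/b.
Here that is ±√70/4√5 = ±√14/4.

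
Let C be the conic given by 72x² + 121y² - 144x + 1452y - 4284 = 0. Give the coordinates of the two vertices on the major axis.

Collect terms: 72(x² - 2x) + 121(y² + 12y) = 4284
72(x - 1)² + 121(y + 6)² = 4284 + 72 + 4356 = 8712
Dividing both sides by 8712: (x - 1)²/121 + (y + 6)²/72 = 1
Ellipse, center (1, -6), major axis horizontal; a² = 121, b² = 72.
a = 11. Vertices at (h ± a, k).

(-10, -6) and (12, -6)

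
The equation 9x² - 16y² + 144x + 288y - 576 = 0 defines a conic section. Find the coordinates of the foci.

(-8, 4) and (-8, 14)

Collect terms: 9(x² + 16x) -16(y² - 18y) = 576
9(x + 8)² -16(y - 9)² = 576 + 576 - 1296 = -144
Divide by -144: (y - 9)²/9 - (x + 8)²/16 = 1
Hyperbola, center (-8, 9), transverse axis vertical; a² = 9, b² = 16.
c² = a² + b² = 9 + 16 = 25, so c = 5.
Foci lie on the vertical axis through the center: (h, k ± c).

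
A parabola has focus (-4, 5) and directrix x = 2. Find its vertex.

The vertex is the midpoint between the focus and the directrix along the axis of symmetry.
Axis is horizontal (directrix is vertical). Vertex x-coordinate = (-4 + 2)/2 = -1; y-coordinate = 5.

(-1, 5)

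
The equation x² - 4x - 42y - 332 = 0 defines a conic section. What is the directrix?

Only x is squared. Complete the square in x: (x - 2)² = 42(y + 8).
Vertex (2, -8); 4p = 42 so p = 21/2. Opens up.
Directrix is the horizontal line y = k − p = -8 − (21/2) = -37/2.

y = -37/2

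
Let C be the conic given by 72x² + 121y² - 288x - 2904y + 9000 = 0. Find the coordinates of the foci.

(-5, 12) and (9, 12)

72(x² - 4x) + 121(y² - 24y) = -9000
Complete the square: 72(x - 2)² + 121(y - 12)² = -9000 + 288 + 17424 = 8712
Divide through by 8712 to get (x - 2)²/121 + (y - 12)²/72 = 1.
Ellipse, center (2, 12), major axis horizontal; a² = 121, b² = 72.
c² = a² - b² = 121 - 72 = 49, so c = 7.
Foci lie on the horizontal axis through the center: (h ± c, k).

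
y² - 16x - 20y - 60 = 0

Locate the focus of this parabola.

Only y is squared. Complete the square in y: (y - 10)² = 16(x + 10).
Vertex (-10, 10); 4p = 16 so p = 4. Opens right.
Focus is p units from the vertex along the axis: (h + p, k).

(-6, 10)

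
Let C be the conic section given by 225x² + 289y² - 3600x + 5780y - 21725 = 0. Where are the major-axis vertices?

Group: 225(x² - 16x) + 289(y² + 20y) = 21725
225(x - 8)² + 289(y + 10)² = 21725 + 14400 + 28900 = 65025
Dividing both sides by 65025: (x - 8)²/289 + (y + 10)²/225 = 1
Ellipse, center (8, -10), major axis horizontal; a² = 289, b² = 225.
a = 17. Vertices at (h ± a, k).

(-9, -10) and (25, -10)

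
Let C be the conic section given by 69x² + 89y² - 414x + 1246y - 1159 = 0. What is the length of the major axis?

2√89

Collect terms: 69(x² - 6x) + 89(y² + 14y) = 1159
Complete the square: 69(x - 3)² + 89(y + 7)² = 1159 + 621 + 4361 = 6141
Divide by 6141: (x - 3)²/89 + (y + 7)²/69 = 1
Ellipse, center (3, -7), major axis horizontal; a² = 89, b² = 69.
a² = 89 so a = √89; the major axis has length 2a = 2√89.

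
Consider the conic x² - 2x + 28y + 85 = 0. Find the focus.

Only x is squared. Complete the square in x: (x - 1)² = -28(y + 3).
Vertex (1, -3); 4p = -28 so p = -7. Opens down.
Focus is p units from the vertex along the axis: (h, k + p).

(1, -10)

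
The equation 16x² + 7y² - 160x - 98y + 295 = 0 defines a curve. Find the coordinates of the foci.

16(x² - 10x) + 7(y² - 14y) = -295
16(x - 5)² + 7(y - 7)² = -295 + 400 + 343 = 448
Divide through by 448 to get (x - 5)²/28 + (y - 7)²/64 = 1.
Ellipse, center (5, 7), major axis vertical; a² = 64, b² = 28.
c² = a² - b² = 64 - 28 = 36, so c = 6.
Foci lie on the vertical axis through the center: (h, k ± c).

(5, 1) and (5, 13)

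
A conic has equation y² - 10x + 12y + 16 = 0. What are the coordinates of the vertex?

(-2, -6)

Only y is squared. Complete the square in y: (y + 6)² = 10(x + 2).
Vertex (-2, -6); 4p = 10 so p = 5/2. Opens right.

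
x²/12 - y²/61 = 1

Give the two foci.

Center (0, 0). The positive term is the x-term, so the transverse axis is horizontal; a² = 12, b² = 61.
c² = a² + b² = 12 + 61 = 73, so c = √73.
Foci lie on the horizontal axis through the center: (h ± c, k).

(0 - √73, 0) and (0 + √73, 0)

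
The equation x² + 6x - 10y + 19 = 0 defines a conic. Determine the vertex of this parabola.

Only x is squared. Complete the square in x: (x + 3)² = 10(y - 1).
Vertex (-3, 1); 4p = 10 so p = 5/2. Opens up.

(-3, 1)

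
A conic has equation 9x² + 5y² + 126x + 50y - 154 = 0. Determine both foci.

Group the x- and y-terms: 9(x² + 14x) + 5(y² + 10y) = 154
9(x + 7)² + 5(y + 5)² = 154 + 441 + 125 = 720
Divide by 720: (x + 7)²/80 + (y + 5)²/144 = 1
Ellipse, center (-7, -5), major axis vertical; a² = 144, b² = 80.
c² = a² - b² = 144 - 80 = 64, so c = 8.
Foci lie on the vertical axis through the center: (h, k ± c).

(-7, -13) and (-7, 3)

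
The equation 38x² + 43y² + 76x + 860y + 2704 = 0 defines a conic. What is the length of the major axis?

2√43

Rearranging, 38(x² + 2x) + 43(y² + 20y) = -2704.
38(x + 1)² + 43(y + 10)² = -2704 + 38 + 4300 = 1634
Dividing both sides by 1634: (x + 1)²/43 + (y + 10)²/38 = 1
Ellipse, center (-1, -10), major axis horizontal; a² = 43, b² = 38.
a² = 43 so a = √43; the major axis has length 2a = 2√43.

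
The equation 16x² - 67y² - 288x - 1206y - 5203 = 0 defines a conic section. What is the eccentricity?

Rearranging, 16(x² - 18x) -67(y² + 18y) = 5203.
16(x - 9)² -67(y + 9)² = 5203 + 1296 - 5427 = 1072
Divide through by 1072 to get (x - 9)²/67 - (y + 9)²/16 = 1.
Hyperbola, center (9, -9), transverse axis horizontal; a² = 67, b² = 16.
c² = a² + b² = 83, so c = √83.
e = c/a = √83/√67 = √5561/67.

e = √5561/67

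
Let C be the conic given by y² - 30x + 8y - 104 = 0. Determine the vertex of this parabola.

(-4, -4)

Only y is squared. Complete the square in y: (y + 4)² = 30(x + 4).
Vertex (-4, -4); 4p = 30 so p = 15/2. Opens right.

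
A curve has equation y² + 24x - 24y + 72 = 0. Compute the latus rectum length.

Only y is squared. Complete the square in y: (y - 12)² = -24(x - 3).
Vertex (3, 12); 4p = -24 so p = -6. Opens left.
Latus rectum length = |4p| = 24.

24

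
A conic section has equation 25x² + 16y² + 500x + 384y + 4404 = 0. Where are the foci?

25(x² + 20x) + 16(y² + 24y) = -4404
Complete the square in x and y: 25(x + 10)² + 16(y + 12)² = -4404 + 2500 + 2304 = 400
Divide by 400: (x + 10)²/16 + (y + 12)²/25 = 1
Ellipse, center (-10, -12), major axis vertical; a² = 25, b² = 16.
c² = a² - b² = 25 - 16 = 9, so c = 3.
Foci lie on the vertical axis through the center: (h, k ± c).

(-10, -15) and (-10, -9)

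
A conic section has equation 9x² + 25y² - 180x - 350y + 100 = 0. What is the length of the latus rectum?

Group the x- and y-terms: 9(x² - 20x) + 25(y² - 14y) = -100
Complete the square in x and y: 9(x - 10)² + 25(y - 7)² = -100 + 900 + 1225 = 2025
Dividing both sides by 2025: (x - 10)²/225 + (y - 7)²/81 = 1
Ellipse, center (10, 7), major axis horizontal; a² = 225, b² = 81.
Latus rectum length = 2b²/a = 2·81/15 = 54/5.

54/5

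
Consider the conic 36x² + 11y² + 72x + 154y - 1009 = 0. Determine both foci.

Collect terms: 36(x² + 2x) + 11(y² + 14y) = 1009
36(x + 1)² + 11(y + 7)² = 1009 + 36 + 539 = 1584
Divide through by 1584 to get (x + 1)²/44 + (y + 7)²/144 = 1.
Ellipse, center (-1, -7), major axis vertical; a² = 144, b² = 44.
c² = a² - b² = 144 - 44 = 100, so c = 10.
Foci lie on the vertical axis through the center: (h, k ± c).

(-1, -17) and (-1, 3)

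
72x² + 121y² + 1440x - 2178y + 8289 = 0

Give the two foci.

Rearranging, 72(x² + 20x) + 121(y² - 18y) = -8289.
72(x + 10)² + 121(y - 9)² = -8289 + 7200 + 9801 = 8712
Divide by 8712: (x + 10)²/121 + (y - 9)²/72 = 1
Ellipse, center (-10, 9), major axis horizontal; a² = 121, b² = 72.
c² = a² - b² = 121 - 72 = 49, so c = 7.
Foci lie on the horizontal axis through the center: (h ± c, k).

(-17, 9) and (-3, 9)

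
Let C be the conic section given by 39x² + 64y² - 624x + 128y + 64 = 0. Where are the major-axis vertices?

(0, -1) and (16, -1)

39(x² - 16x) + 64(y² + 2y) = -64
39(x - 8)² + 64(y + 1)² = -64 + 2496 + 64 = 2496
Divide through by 2496 to get (x - 8)²/64 + (y + 1)²/39 = 1.
Ellipse, center (8, -1), major axis horizontal; a² = 64, b² = 39.
a = 8. Vertices at (h ± a, k).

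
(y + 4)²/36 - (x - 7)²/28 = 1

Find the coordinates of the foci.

(7, -12) and (7, 4)

Center (7, -4). The positive term is the y-term, so the transverse axis is vertical; a² = 36, b² = 28.
c² = a² + b² = 36 + 28 = 64, so c = 8.
Foci lie on the vertical axis through the center: (h, k ± c).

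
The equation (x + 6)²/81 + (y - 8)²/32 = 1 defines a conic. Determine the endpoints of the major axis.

Center (-6, 8). The larger denominator 81 sits under the x-term, so the major axis is horizontal; a² = 81, b² = 32.
a = 9. Vertices at (h ± a, k).

(-15, 8) and (3, 8)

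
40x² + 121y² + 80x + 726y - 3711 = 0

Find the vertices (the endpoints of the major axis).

40(x² + 2x) + 121(y² + 6y) = 3711
Completing the square gives 40(x + 1)² + 121(y + 3)² = 3711 + 40 + 1089 = 4840.
Divide through by 4840 to get (x + 1)²/121 + (y + 3)²/40 = 1.
Ellipse, center (-1, -3), major axis horizontal; a² = 121, b² = 40.
a = 11. Vertices at (h ± a, k).

(-12, -3) and (10, -3)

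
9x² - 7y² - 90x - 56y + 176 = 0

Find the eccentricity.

Group: 9(x² - 10x) -7(y² + 8y) = -176
9(x - 5)² -7(y + 4)² = -176 + 225 - 112 = -63
Divide by -63: (y + 4)²/9 - (x - 5)²/7 = 1
Hyperbola, center (5, -4), transverse axis vertical; a² = 9, b² = 7.
c² = a² + b² = 16, so c = 4.
e = c/a = 4/3.

e = 4/3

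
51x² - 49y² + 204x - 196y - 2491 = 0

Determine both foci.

Group: 51(x² + 4x) -49(y² + 4y) = 2491
Complete the square in x and y: 51(x + 2)² -49(y + 2)² = 2491 + 204 - 196 = 2499
Divide by 2499: (x + 2)²/49 - (y + 2)²/51 = 1
Hyperbola, center (-2, -2), transverse axis horizontal; a² = 49, b² = 51.
c² = a² + b² = 49 + 51 = 100, so c = 10.
Foci lie on the horizontal axis through the center: (h ± c, k).

(-12, -2) and (8, -2)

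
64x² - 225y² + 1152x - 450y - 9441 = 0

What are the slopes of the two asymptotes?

Group the x- and y-terms: 64(x² + 18x) -225(y² + 2y) = 9441
64(x + 9)² -225(y + 1)² = 9441 + 5184 - 225 = 14400
Divide through by 14400 to get (x + 9)²/225 - (y + 1)²/64 = 1.
Hyperbola, center (-9, -1), transverse axis horizontal; a² = 225, b² = 64.
For a horizontal hyperbola the asymptotes have slope ±b/a.
Here that is ±8/15.

8/15 and -8/15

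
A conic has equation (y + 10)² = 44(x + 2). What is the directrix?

Vertex (-2, -10); 4p = 44 so p = 11. Opens right.
Directrix is the vertical line x = h − p = -2 − (11) = -13.

x = -13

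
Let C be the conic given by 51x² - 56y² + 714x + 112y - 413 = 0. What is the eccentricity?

Collect terms: 51(x² + 14x) -56(y² - 2y) = 413
Complete the square: 51(x + 7)² -56(y - 1)² = 413 + 2499 - 56 = 2856
Dividing both sides by 2856: (x + 7)²/56 - (y - 1)²/51 = 1
Hyperbola, center (-7, 1), transverse axis horizontal; a² = 56, b² = 51.
c² = a² + b² = 107, so c = √107.
e = c/a = √107/2√14 = √1498/28.

e = √1498/28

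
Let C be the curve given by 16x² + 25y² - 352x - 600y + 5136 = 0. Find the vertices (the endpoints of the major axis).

Rearranging, 16(x² - 22x) + 25(y² - 24y) = -5136.
Complete the square: 16(x - 11)² + 25(y - 12)² = -5136 + 1936 + 3600 = 400
Dividing both sides by 400: (x - 11)²/25 + (y - 12)²/16 = 1
Ellipse, center (11, 12), major axis horizontal; a² = 25, b² = 16.
a = 5. Vertices at (h ± a, k).

(6, 12) and (16, 12)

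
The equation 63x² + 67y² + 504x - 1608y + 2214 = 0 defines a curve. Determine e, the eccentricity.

e = 2√67/67

Group: 63(x² + 8x) + 67(y² - 24y) = -2214
63(x + 4)² + 67(y - 12)² = -2214 + 1008 + 9648 = 8442
Divide by 8442: (x + 4)²/134 + (y - 12)²/126 = 1
Ellipse, center (-4, 12), major axis horizontal; a² = 134, b² = 126.
c² = a² - b² = 8, so c = 2√2.
e = c/a = 2√2/√134 = 2√67/67.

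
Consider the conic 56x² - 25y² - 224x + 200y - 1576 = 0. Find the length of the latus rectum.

112/5

Group the x- and y-terms: 56(x² - 4x) -25(y² - 8y) = 1576
56(x - 2)² -25(y - 4)² = 1576 + 224 - 400 = 1400
Divide through by 1400 to get (x - 2)²/25 - (y - 4)²/56 = 1.
Hyperbola, center (2, 4), transverse axis horizontal; a² = 25, b² = 56.
Latus rectum length = 2b²/a = 2·56/5 = 112/5.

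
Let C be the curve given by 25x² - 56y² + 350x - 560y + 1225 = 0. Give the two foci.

(-7, -14) and (-7, 4)

Collect terms: 25(x² + 14x) -56(y² + 10y) = -1225
25(x + 7)² -56(y + 5)² = -1225 + 1225 - 1400 = -1400
Divide through by -1400 to get (y + 5)²/25 - (x + 7)²/56 = 1.
Hyperbola, center (-7, -5), transverse axis vertical; a² = 25, b² = 56.
c² = a² + b² = 25 + 56 = 81, so c = 9.
Foci lie on the vertical axis through the center: (h, k ± c).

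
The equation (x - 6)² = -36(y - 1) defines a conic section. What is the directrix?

y = 10

Vertex (6, 1); 4p = -36 so p = -9. Opens down.
Directrix is the horizontal line y = k − p = 1 − (-9) = 10.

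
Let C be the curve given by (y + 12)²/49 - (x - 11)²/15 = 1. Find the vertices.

(11, -19) and (11, -5)

Center (11, -12). The positive term is the y-term, so the transverse axis is vertical; a² = 49, b² = 15.
a = 7. Vertices at (h, k ± a).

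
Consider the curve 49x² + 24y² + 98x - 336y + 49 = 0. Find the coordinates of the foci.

(-1, 2) and (-1, 12)

Group the x- and y-terms: 49(x² + 2x) + 24(y² - 14y) = -49
Complete the square: 49(x + 1)² + 24(y - 7)² = -49 + 49 + 1176 = 1176
Divide by 1176: (x + 1)²/24 + (y - 7)²/49 = 1
Ellipse, center (-1, 7), major axis vertical; a² = 49, b² = 24.
c² = a² - b² = 49 - 24 = 25, so c = 5.
Foci lie on the vertical axis through the center: (h, k ± c).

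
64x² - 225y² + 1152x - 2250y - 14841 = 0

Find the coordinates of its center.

(-9, -5)

Collect terms: 64(x² + 18x) -225(y² + 10y) = 14841
Complete the square in x and y: 64(x + 9)² -225(y + 5)² = 14841 + 5184 - 5625 = 14400
Dividing both sides by 14400: (x + 9)²/225 - (y + 5)²/64 = 1
Hyperbola with center (-9, -5).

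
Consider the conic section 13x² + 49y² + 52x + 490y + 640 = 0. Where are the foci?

Collect terms: 13(x² + 4x) + 49(y² + 10y) = -640
13(x + 2)² + 49(y + 5)² = -640 + 52 + 1225 = 637
Divide through by 637 to get (x + 2)²/49 + (y + 5)²/13 = 1.
Ellipse, center (-2, -5), major axis horizontal; a² = 49, b² = 13.
c² = a² - b² = 49 - 13 = 36, so c = 6.
Foci lie on the horizontal axis through the center: (h ± c, k).

(-8, -5) and (4, -5)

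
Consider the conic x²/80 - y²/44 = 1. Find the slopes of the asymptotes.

Center (0, 0). The positive term is the x-term, so the transverse axis is horizontal; a² = 80, b² = 44.
For a horizontal hyperbola the asymptotes have slope ±b/a.
Here that is ±2√11/4√5 = ±√55/10.

√55/10 and -√55/10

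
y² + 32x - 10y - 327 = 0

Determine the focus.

Only y is squared. Complete the square in y: (y - 5)² = -32(x - 11).
Vertex (11, 5); 4p = -32 so p = -8. Opens left.
Focus is p units from the vertex along the axis: (h + p, k).

(3, 5)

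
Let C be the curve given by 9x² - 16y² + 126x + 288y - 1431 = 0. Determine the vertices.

(-15, 9) and (1, 9)

Rearranging, 9(x² + 14x) -16(y² - 18y) = 1431.
Complete the square: 9(x + 7)² -16(y - 9)² = 1431 + 441 - 1296 = 576
Divide through by 576 to get (x + 7)²/64 - (y - 9)²/36 = 1.
Hyperbola, center (-7, 9), transverse axis horizontal; a² = 64, b² = 36.
a = 8. Vertices at (h ± a, k).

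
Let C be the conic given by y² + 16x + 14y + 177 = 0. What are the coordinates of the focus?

Only y is squared. Complete the square in y: (y + 7)² = -16(x + 8).
Vertex (-8, -7); 4p = -16 so p = -4. Opens left.
Focus is p units from the vertex along the axis: (h + p, k).

(-12, -7)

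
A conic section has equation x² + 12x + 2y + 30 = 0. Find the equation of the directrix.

Only x is squared. Complete the square in x: (x + 6)² = -2(y - 3).
Vertex (-6, 3); 4p = -2 so p = -1/2. Opens down.
Directrix is the horizontal line y = k − p = 3 − (-1/2) = 7/2.

y = 7/2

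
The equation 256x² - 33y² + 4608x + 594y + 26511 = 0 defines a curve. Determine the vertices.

256(x² + 18x) -33(y² - 18y) = -26511
Complete the square: 256(x + 9)² -33(y - 9)² = -26511 + 20736 - 2673 = -8448
Divide by -8448: (y - 9)²/256 - (x + 9)²/33 = 1
Hyperbola, center (-9, 9), transverse axis vertical; a² = 256, b² = 33.
a = 16. Vertices at (h, k ± a).

(-9, -7) and (-9, 25)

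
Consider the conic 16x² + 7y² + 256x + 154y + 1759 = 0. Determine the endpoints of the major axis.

Collect terms: 16(x² + 16x) + 7(y² + 22y) = -1759
Complete the square: 16(x + 8)² + 7(y + 11)² = -1759 + 1024 + 847 = 112
Divide through by 112 to get (x + 8)²/7 + (y + 11)²/16 = 1.
Ellipse, center (-8, -11), major axis vertical; a² = 16, b² = 7.
a = 4. Vertices at (h, k ± a).

(-8, -15) and (-8, -7)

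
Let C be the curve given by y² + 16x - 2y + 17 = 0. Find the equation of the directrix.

x = 3

Only y is squared. Complete the square in y: (y - 1)² = -16(x + 1).
Vertex (-1, 1); 4p = -16 so p = -4. Opens left.
Directrix is the vertical line x = h − p = -1 − (-4) = 3.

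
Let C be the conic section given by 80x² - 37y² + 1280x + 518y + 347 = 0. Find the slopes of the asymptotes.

Rearranging, 80(x² + 16x) -37(y² - 14y) = -347.
Complete the square: 80(x + 8)² -37(y - 7)² = -347 + 5120 - 1813 = 2960
Dividing both sides by 2960: (x + 8)²/37 - (y - 7)²/80 = 1
Hyperbola, center (-8, 7), transverse axis horizontal; a² = 37, b² = 80.
For a horizontal hyperbola the asymptotes have slope ±b/a.
Here that is ±4√5/√37 = ±4√185/37.

4√185/37 and -4√185/37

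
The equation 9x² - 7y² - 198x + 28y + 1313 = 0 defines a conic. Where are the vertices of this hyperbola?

(11, -4) and (11, 8)

Rearranging, 9(x² - 22x) -7(y² - 4y) = -1313.
Complete the square in x and y: 9(x - 11)² -7(y - 2)² = -1313 + 1089 - 28 = -252
Dividing both sides by -252: (y - 2)²/36 - (x - 11)²/28 = 1
Hyperbola, center (11, 2), transverse axis vertical; a² = 36, b² = 28.
a = 6. Vertices at (h, k ± a).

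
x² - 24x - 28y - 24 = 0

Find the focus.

(12, 1)

Only x is squared. Complete the square in x: (x - 12)² = 28(y + 6).
Vertex (12, -6); 4p = 28 so p = 7. Opens up.
Focus is p units from the vertex along the axis: (h, k + p).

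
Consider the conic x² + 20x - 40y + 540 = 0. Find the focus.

Only x is squared. Complete the square in x: (x + 10)² = 40(y - 11).
Vertex (-10, 11); 4p = 40 so p = 10. Opens up.
Focus is p units from the vertex along the axis: (h, k + p).

(-10, 21)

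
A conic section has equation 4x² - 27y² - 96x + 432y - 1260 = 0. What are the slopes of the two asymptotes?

2√3/9 and -2√3/9

Rearranging, 4(x² - 24x) -27(y² - 16y) = 1260.
Complete the square in x and y: 4(x - 12)² -27(y - 8)² = 1260 + 576 - 1728 = 108
Divide by 108: (x - 12)²/27 - (y - 8)²/4 = 1
Hyperbola, center (12, 8), transverse axis horizontal; a² = 27, b² = 4.
For a horizontal hyperbola the asymptotes have slope ±b/a.
Here that is ±2/3√3 = ±2√3/9.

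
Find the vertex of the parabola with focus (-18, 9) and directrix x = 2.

The vertex is the midpoint between the focus and the directrix along the axis of symmetry.
Axis is horizontal (directrix is vertical). Vertex x-coordinate = (-18 + 2)/2 = -8; y-coordinate = 9.

(-8, 9)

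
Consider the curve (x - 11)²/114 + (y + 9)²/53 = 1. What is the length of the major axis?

2√114

Center (11, -9). The larger denominator 114 sits under the x-term, so the major axis is horizontal; a² = 114, b² = 53.
a² = 114 so a = √114; the major axis has length 2a = 2√114.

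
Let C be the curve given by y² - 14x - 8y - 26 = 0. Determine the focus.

Only y is squared. Complete the square in y: (y - 4)² = 14(x + 3).
Vertex (-3, 4); 4p = 14 so p = 7/2. Opens right.
Focus is p units from the vertex along the axis: (h + p, k).

(1/2, 4)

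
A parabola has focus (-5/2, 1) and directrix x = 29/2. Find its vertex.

(6, 1)

The vertex is the midpoint between the focus and the directrix along the axis of symmetry.
Axis is horizontal (directrix is vertical). Vertex x-coordinate = (-5/2 + 29/2)/2 = 6; y-coordinate = 1.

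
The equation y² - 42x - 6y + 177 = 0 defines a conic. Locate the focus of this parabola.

Only y is squared. Complete the square in y: (y - 3)² = 42(x - 4).
Vertex (4, 3); 4p = 42 so p = 21/2. Opens right.
Focus is p units from the vertex along the axis: (h + p, k).

(29/2, 3)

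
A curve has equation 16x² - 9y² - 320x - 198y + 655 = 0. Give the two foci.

(10, -16) and (10, -6)

16(x² - 20x) -9(y² + 22y) = -655
Complete the square: 16(x - 10)² -9(y + 11)² = -655 + 1600 - 1089 = -144
Divide through by -144 to get (y + 11)²/16 - (x - 10)²/9 = 1.
Hyperbola, center (10, -11), transverse axis vertical; a² = 16, b² = 9.
c² = a² + b² = 16 + 9 = 25, so c = 5.
Foci lie on the vertical axis through the center: (h, k ± c).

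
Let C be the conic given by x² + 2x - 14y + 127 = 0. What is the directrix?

y = 11/2

Only x is squared. Complete the square in x: (x + 1)² = 14(y - 9).
Vertex (-1, 9); 4p = 14 so p = 7/2. Opens up.
Directrix is the horizontal line y = k − p = 9 − (7/2) = 11/2.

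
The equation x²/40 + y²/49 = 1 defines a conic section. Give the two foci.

Center (0, 0). The larger denominator 49 sits under the y-term, so the major axis is vertical; a² = 49, b² = 40.
c² = a² - b² = 49 - 40 = 9, so c = 3.
Foci lie on the vertical axis through the center: (h, k ± c).

(0, -3) and (0, 3)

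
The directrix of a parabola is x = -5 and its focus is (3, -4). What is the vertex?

The vertex is the midpoint between the focus and the directrix along the axis of symmetry.
Axis is horizontal (directrix is vertical). Vertex x-coordinate = (3 + (-5))/2 = -1; y-coordinate = -4.

(-1, -4)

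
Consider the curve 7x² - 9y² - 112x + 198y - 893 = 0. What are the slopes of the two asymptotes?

√7/3 and -√7/3

Collect terms: 7(x² - 16x) -9(y² - 22y) = 893
7(x - 8)² -9(y - 11)² = 893 + 448 - 1089 = 252
Divide through by 252 to get (x - 8)²/36 - (y - 11)²/28 = 1.
Hyperbola, center (8, 11), transverse axis horizontal; a² = 36, b² = 28.
For a horizontal hyperbola the asymptotes have slope ±b/a.
Here that is ±2√7/6 = ±√7/3.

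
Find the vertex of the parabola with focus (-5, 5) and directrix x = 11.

The vertex is the midpoint between the focus and the directrix along the axis of symmetry.
Axis is horizontal (directrix is vertical). Vertex x-coordinate = (-5 + 11)/2 = 3; y-coordinate = 5.

(3, 5)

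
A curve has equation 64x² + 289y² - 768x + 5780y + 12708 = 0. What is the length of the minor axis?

16

Group the x- and y-terms: 64(x² - 12x) + 289(y² + 20y) = -12708
Completing the square gives 64(x - 6)² + 289(y + 10)² = -12708 + 2304 + 28900 = 18496.
Divide by 18496: (x - 6)²/289 + (y + 10)²/64 = 1
Ellipse, center (6, -10), major axis horizontal; a² = 289, b² = 64.
b² = 64 so b = 8; the minor axis has length 2b = 16.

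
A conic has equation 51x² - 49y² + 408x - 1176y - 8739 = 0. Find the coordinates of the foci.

(-14, -12) and (6, -12)

Group: 51(x² + 8x) -49(y² + 24y) = 8739
51(x + 4)² -49(y + 12)² = 8739 + 816 - 7056 = 2499
Dividing both sides by 2499: (x + 4)²/49 - (y + 12)²/51 = 1
Hyperbola, center (-4, -12), transverse axis horizontal; a² = 49, b² = 51.
c² = a² + b² = 49 + 51 = 100, so c = 10.
Foci lie on the horizontal axis through the center: (h ± c, k).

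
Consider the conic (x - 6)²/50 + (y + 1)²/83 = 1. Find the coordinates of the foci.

Center (6, -1). The larger denominator 83 sits under the y-term, so the major axis is vertical; a² = 83, b² = 50.
c² = a² - b² = 83 - 50 = 33, so c = √33.
Foci lie on the vertical axis through the center: (h, k ± c).

(6, -1 - √33) and (6, -1 + √33)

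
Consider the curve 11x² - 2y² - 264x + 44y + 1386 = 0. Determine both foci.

11(x² - 24x) -2(y² - 22y) = -1386
Complete the square: 11(x - 12)² -2(y - 11)² = -1386 + 1584 - 242 = -44
Divide through by -44 to get (y - 11)²/22 - (x - 12)²/4 = 1.
Hyperbola, center (12, 11), transverse axis vertical; a² = 22, b² = 4.
c² = a² + b² = 22 + 4 = 26, so c = √26.
Foci lie on the vertical axis through the center: (h, k ± c).

(12, 11 - √26) and (12, 11 + √26)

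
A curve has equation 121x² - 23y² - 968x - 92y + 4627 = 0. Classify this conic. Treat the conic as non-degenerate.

hyperbola

No xy term. Coefficients of x² and y² are A = 121, C = -23.
A and C have opposite signs ⇒ hyperbola.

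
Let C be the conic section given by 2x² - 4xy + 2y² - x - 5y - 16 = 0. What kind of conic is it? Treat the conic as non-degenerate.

A = 2, B = -4, C = 2.
Discriminant B² − 4AC = (-4)² − 4·2·2 = 0.
B² − 4AC = 0 ⇒ parabola.

parabola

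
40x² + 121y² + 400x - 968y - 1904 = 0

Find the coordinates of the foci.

(-14, 4) and (4, 4)

Group the x- and y-terms: 40(x² + 10x) + 121(y² - 8y) = 1904
40(x + 5)² + 121(y - 4)² = 1904 + 1000 + 1936 = 4840
Divide by 4840: (x + 5)²/121 + (y - 4)²/40 = 1
Ellipse, center (-5, 4), major axis horizontal; a² = 121, b² = 40.
c² = a² - b² = 121 - 40 = 81, so c = 9.
Foci lie on the horizontal axis through the center: (h ± c, k).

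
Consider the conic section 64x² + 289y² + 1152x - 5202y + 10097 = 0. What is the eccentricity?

e = 15/17

Rearranging, 64(x² + 18x) + 289(y² - 18y) = -10097.
64(x + 9)² + 289(y - 9)² = -10097 + 5184 + 23409 = 18496
Divide through by 18496 to get (x + 9)²/289 + (y - 9)²/64 = 1.
Ellipse, center (-9, 9), major axis horizontal; a² = 289, b² = 64.
c² = a² - b² = 225, so c = 15.
e = c/a = 15/17.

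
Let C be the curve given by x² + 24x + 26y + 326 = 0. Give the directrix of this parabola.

y = -1/2

Only x is squared. Complete the square in x: (x + 12)² = -26(y + 7).
Vertex (-12, -7); 4p = -26 so p = -13/2. Opens down.
Directrix is the horizontal line y = k − p = -7 − (-13/2) = -1/2.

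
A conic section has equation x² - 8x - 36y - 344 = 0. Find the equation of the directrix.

Only x is squared. Complete the square in x: (x - 4)² = 36(y + 10).
Vertex (4, -10); 4p = 36 so p = 9. Opens up.
Directrix is the horizontal line y = k − p = -10 − (9) = -19.

y = -19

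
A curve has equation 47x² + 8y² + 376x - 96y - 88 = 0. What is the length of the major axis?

Group: 47(x² + 8x) + 8(y² - 12y) = 88
Complete the square in x and y: 47(x + 4)² + 8(y - 6)² = 88 + 752 + 288 = 1128
Divide by 1128: (x + 4)²/24 + (y - 6)²/141 = 1
Ellipse, center (-4, 6), major axis vertical; a² = 141, b² = 24.
a² = 141 so a = √141; the major axis has length 2a = 2√141.

2√141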